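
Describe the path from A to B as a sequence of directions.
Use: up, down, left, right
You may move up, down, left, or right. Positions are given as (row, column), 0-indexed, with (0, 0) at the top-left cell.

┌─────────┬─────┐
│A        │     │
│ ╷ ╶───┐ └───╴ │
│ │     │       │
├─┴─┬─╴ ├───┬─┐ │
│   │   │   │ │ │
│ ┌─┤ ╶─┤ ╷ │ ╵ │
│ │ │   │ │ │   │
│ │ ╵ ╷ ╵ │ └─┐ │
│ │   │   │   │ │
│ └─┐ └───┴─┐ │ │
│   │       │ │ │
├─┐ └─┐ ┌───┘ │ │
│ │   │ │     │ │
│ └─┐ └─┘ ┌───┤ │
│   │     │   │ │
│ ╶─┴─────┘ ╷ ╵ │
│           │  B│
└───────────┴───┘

Finding the path and converting it to directions:
Path through cells: (0,0) → (0,1) → (0,2) → (0,3) → (0,4) → (1,4) → (1,5) → (1,6) → (1,7) → (2,7) → (3,7) → (4,7) → (5,7) → (6,7) → (7,7) → (8,7)
Directions: right, right, right, right, down, right, right, right, down, down, down, down, down, down, down

Solution:

┌─────────┬─────┐
│A → → → ↓│     │
│ ╷ ╶───┐ └───╴ │
│ │     │↳ → → ↓│
├─┴─┬─╴ ├───┬─┐ │
│   │   │   │ │↓│
│ ┌─┤ ╶─┤ ╷ │ ╵ │
│ │ │   │ │ │  ↓│
│ │ ╵ ╷ ╵ │ └─┐ │
│ │   │   │   │↓│
│ └─┐ └───┴─┐ │ │
│   │       │ │↓│
├─┐ └─┐ ┌───┘ │ │
│ │   │ │     │↓│
│ └─┐ └─┘ ┌───┤ │
│   │     │   │↓│
│ ╶─┴─────┘ ╷ ╵ │
│           │  B│
└───────────┴───┘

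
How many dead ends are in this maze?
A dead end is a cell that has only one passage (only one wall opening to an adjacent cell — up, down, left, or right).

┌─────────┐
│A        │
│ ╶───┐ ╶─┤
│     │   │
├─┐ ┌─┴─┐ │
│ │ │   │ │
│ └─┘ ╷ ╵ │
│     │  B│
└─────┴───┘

Checking each cell for number of passages:

Dead ends found at positions:
  (0, 4)
  (1, 2)
  (2, 0)
  (2, 1)
Total dead ends: 4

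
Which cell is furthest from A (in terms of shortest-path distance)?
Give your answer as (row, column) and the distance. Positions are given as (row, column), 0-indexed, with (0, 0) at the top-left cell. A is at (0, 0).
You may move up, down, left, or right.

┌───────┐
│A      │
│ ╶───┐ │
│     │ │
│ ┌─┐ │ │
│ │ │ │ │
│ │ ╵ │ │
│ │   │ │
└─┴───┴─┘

Computing BFS distances from A to all cells:
Furthest cell: (2, 1)
Distance: 7 steps

Path from A to the furthest cell:

┌───────┐
│A      │
│ ╶───┐ │
│↳ → ↓│ │
│ ┌─┐ │ │
│ │B│↓│ │
│ │ ╵ │ │
│ │↑ ↲│ │
└─┴───┴─┘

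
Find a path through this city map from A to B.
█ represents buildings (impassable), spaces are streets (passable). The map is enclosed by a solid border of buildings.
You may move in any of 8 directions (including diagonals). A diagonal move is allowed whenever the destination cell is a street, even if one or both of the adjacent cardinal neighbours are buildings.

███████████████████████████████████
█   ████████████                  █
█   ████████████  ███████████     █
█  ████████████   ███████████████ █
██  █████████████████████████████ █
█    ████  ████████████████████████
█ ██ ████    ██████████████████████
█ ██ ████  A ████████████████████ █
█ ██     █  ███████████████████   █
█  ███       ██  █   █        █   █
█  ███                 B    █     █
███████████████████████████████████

Finding the shortest path from A to B:
Movement: 8-directional
Path length: 13 steps
Directions: down → down-right → down-right → right → right → right → right → right → right → right → right → right → right

Solution:

███████████████████████████████████
█   ████████████                  █
█   ████████████  ███████████     █
█  ████████████   ███████████████ █
██  █████████████████████████████ █
█    ████  ████████████████████████
█ ██ ████    ██████████████████████
█ ██ ████  A ████████████████████ █
█ ██     █ ↘███████████████████   █
█  ███      ↘██  █   █        █   █
█  ███       →→→→→→→→→→B    █     █
███████████████████████████████████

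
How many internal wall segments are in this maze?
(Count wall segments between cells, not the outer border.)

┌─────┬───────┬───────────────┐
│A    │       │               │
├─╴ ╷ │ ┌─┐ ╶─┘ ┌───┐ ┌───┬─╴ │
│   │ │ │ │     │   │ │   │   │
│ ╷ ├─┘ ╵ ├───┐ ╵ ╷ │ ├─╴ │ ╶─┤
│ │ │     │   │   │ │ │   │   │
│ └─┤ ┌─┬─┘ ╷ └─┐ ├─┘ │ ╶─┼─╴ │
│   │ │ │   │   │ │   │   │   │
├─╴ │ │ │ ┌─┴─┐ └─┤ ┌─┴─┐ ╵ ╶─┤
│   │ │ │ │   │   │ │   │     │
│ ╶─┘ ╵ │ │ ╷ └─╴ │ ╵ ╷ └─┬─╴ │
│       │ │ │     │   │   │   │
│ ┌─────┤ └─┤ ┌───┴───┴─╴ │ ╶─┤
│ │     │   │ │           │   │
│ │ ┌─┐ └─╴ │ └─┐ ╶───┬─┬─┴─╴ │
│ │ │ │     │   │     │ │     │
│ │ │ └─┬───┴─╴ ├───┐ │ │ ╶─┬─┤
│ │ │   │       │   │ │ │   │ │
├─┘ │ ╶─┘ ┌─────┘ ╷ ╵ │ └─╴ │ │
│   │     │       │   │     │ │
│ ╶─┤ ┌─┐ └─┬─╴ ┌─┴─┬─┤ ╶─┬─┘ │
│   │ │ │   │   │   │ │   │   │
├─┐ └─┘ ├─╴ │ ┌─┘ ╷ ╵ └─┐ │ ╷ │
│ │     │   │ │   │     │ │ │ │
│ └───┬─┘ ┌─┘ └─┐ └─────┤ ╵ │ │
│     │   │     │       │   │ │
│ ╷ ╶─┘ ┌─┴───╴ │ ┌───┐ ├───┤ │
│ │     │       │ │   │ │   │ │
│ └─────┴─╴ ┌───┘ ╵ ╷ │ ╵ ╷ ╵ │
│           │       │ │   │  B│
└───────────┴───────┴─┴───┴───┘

Counting internal wall segments:
Total internal walls: 196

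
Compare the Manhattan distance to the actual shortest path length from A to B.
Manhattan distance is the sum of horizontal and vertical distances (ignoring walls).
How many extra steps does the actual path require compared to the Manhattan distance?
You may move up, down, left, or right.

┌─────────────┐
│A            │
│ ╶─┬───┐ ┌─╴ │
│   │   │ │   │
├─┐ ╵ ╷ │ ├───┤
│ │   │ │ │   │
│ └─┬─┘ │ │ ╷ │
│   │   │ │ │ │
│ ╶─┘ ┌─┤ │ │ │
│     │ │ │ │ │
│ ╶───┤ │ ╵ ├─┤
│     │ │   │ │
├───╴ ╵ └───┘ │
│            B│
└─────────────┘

Manhattan distance: |6 - 0| + |6 - 0| = 12
Actual path length: 20
Extra steps: 20 - 12 = 8

Solution:

┌─────────────┐
│A            │
│ ╶─┬───┐ ┌─╴ │
│↳ ↓│↱ ↓│ │   │
├─┐ ╵ ╷ │ ├───┤
│ │↳ ↑│↓│ │   │
│ └─┬─┘ │ │ ╷ │
│   │↓ ↲│ │ │ │
│ ╶─┘ ┌─┤ │ │ │
│↓ ← ↲│ │ │ │ │
│ ╶───┤ │ ╵ ├─┤
│↳ → ↓│ │   │ │
├───╴ ╵ └───┘ │
│    ↳ → → → B│
└─────────────┘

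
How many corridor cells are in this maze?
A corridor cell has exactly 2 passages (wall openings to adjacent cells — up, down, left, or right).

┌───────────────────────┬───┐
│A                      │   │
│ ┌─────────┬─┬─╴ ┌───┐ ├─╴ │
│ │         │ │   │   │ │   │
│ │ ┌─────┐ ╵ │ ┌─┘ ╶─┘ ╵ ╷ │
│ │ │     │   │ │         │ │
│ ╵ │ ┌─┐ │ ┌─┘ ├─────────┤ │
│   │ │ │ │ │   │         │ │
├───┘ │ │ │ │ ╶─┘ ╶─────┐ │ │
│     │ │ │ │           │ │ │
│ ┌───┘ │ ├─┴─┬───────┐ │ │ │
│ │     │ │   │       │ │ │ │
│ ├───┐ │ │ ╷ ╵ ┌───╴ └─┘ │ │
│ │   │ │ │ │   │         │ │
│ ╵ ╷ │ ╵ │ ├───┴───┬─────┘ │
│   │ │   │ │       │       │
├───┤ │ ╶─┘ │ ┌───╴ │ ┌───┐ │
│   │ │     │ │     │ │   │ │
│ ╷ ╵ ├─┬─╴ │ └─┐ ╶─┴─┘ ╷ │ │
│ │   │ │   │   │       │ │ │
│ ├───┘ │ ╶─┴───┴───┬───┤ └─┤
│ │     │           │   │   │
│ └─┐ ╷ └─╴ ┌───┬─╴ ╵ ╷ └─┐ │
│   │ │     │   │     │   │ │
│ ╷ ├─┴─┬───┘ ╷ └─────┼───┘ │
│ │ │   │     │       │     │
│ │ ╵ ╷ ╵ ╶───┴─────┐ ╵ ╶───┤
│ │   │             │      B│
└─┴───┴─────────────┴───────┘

Counting cells with exactly 2 passages:
Total corridor cells: 156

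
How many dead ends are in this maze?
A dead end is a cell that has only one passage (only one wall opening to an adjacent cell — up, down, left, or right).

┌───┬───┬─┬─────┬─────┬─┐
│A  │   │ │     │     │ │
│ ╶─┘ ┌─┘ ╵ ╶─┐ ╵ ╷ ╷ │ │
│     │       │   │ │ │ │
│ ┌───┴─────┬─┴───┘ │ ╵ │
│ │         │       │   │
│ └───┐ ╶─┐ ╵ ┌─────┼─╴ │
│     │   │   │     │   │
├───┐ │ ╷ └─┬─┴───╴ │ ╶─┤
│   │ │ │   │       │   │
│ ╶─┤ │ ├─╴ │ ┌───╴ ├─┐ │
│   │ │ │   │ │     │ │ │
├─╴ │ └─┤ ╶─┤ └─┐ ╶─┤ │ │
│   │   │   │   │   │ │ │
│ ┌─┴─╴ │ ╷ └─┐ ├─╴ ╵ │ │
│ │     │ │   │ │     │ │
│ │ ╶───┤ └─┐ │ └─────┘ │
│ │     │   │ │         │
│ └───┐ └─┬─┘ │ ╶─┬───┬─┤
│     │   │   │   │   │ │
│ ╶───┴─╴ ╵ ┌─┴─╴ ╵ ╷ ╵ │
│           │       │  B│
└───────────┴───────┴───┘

Checking each cell for number of passages:

Dead ends found at positions:
  (0, 1)
  (0, 3)
  (0, 4)
  (0, 11)
  (1, 3)
  (1, 6)
  (2, 1)
  (3, 7)
  (4, 1)
  (5, 3)
  (5, 7)
  (5, 10)
  (7, 8)
  (8, 5)
  (9, 2)
  (9, 11)
  (10, 6)
Total dead ends: 17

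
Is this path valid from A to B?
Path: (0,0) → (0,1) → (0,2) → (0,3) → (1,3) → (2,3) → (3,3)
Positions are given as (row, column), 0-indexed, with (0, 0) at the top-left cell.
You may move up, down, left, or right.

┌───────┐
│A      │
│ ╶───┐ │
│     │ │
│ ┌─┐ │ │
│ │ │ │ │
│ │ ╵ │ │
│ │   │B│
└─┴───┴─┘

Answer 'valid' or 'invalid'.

Checking path validity:
Result: All consecutive moves are passable.

valid

Correct solution:

┌───────┐
│A → → ↓│
│ ╶───┐ │
│     │↓│
│ ┌─┐ │ │
│ │ │ │↓│
│ │ ╵ │ │
│ │   │B│
└─┴───┴─┘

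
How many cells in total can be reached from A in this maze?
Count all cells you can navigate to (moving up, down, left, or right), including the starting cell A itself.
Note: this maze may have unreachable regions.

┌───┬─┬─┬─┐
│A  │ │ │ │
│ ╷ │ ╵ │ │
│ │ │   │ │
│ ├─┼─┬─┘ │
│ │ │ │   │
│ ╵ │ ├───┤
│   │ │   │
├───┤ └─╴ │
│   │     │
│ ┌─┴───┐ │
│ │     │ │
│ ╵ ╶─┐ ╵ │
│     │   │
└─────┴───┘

Using BFS/flood-fill to find all reachable cells from A:
Maze size: 7 × 5 = 35 total cells
27 cell(s) are walled off and cannot be reached from A.
Reachable cells: 8

Reachable region (· marks reachable cells):

┌───┬─┬─┬─┐
│A ·│ │ │ │
│ ╷ │ ╵ │ │
│·│·│   │ │
│ ├─┼─┬─┘ │
│·│·│ │   │
│ ╵ │ ├───┤
│· ·│ │   │
├───┤ └─╴ │
│   │     │
│ ┌─┴───┐ │
│ │     │ │
│ ╵ ╶─┐ ╵ │
│     │   │
└─────┴───┘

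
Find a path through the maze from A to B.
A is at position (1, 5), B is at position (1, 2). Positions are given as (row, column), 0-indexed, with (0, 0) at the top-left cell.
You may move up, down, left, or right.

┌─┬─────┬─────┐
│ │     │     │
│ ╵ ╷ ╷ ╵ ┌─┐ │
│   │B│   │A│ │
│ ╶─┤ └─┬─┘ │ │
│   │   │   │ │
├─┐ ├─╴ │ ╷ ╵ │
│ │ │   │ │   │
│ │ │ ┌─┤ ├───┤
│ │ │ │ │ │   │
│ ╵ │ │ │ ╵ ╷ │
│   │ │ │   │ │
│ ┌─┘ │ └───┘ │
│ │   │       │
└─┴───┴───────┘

Finding the shortest path from (1, 5) to (1, 2):
Path length: 13 steps
Directions: down → down → right → up → up → up → left → left → down → left → up → left → down

Solution:

┌─┬─────┬─────┐
│ │  ↓ ↰│↓ ← ↰│
│ ╵ ╷ ╷ ╵ ┌─┐ │
│   │B│↑ ↲│A│↑│
│ ╶─┤ └─┬─┘ │ │
│   │   │  ↓│↑│
├─┐ ├─╴ │ ╷ ╵ │
│ │ │   │ │↳ ↑│
│ │ │ ┌─┤ ├───┤
│ │ │ │ │ │   │
│ ╵ │ │ │ ╵ ╷ │
│   │ │ │   │ │
│ ┌─┘ │ └───┘ │
│ │   │       │
└─┴───┴───────┘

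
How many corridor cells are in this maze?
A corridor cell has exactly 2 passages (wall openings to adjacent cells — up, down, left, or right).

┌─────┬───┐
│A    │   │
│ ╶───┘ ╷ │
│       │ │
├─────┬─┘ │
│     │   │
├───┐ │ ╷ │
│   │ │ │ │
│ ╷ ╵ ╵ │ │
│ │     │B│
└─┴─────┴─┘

Counting cells with exactly 2 passages:
Total corridor cells: 19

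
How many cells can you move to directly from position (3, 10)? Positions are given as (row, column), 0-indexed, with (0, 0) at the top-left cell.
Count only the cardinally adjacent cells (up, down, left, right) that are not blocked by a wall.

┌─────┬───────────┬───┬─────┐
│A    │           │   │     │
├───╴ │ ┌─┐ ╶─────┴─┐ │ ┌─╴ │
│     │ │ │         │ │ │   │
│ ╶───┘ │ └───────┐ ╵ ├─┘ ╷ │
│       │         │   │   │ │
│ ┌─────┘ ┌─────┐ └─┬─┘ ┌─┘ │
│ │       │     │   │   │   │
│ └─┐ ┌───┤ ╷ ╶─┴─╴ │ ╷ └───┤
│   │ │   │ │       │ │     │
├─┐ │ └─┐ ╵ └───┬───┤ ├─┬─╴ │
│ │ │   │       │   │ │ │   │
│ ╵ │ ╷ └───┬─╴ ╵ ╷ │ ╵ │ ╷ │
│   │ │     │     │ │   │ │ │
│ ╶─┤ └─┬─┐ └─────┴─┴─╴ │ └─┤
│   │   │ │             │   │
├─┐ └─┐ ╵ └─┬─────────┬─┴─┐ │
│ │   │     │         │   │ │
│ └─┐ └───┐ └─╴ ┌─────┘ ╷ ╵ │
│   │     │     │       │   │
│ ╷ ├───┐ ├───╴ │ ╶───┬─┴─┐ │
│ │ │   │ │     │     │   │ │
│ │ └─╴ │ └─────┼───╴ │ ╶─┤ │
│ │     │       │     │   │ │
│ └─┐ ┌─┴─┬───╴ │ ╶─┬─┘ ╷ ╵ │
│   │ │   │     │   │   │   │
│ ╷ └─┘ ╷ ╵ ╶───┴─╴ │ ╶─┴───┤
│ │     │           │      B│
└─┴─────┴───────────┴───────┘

Checking passable neighbors of (3, 10):
Neighbors: (4, 10), (3, 11)
Count: 2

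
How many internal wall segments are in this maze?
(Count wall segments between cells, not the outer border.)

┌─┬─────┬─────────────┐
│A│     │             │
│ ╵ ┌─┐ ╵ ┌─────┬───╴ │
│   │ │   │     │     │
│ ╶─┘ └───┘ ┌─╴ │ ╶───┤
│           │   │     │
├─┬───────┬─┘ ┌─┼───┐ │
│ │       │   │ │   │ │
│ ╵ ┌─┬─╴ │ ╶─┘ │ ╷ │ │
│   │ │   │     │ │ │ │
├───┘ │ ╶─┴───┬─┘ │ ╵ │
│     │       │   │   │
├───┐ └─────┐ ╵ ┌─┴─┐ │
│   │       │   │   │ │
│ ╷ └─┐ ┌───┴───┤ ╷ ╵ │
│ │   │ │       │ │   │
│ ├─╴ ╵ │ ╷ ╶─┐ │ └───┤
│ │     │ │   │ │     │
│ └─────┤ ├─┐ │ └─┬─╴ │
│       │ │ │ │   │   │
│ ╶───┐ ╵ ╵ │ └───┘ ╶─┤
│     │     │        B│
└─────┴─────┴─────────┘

Counting internal wall segments:
Total internal walls: 100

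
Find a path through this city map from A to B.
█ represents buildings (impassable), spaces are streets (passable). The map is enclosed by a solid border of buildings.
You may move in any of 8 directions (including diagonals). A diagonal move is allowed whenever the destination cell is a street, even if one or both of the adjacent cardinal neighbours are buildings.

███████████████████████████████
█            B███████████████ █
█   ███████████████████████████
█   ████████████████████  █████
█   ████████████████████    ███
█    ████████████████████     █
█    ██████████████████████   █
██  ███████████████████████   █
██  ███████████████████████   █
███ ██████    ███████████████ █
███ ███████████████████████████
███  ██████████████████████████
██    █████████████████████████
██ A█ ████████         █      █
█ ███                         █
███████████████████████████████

Finding the shortest path from A to B:
Movement: 8-directional
Path length: 21 steps
Directions: up → up → up → up → up → up → up → up → up → up → up → up-right → right → right → right → right → right → right → right → right → right

Solution:

███████████████████████████████
█   →→→→→→→→→B███████████████ █
█  ↗███████████████████████████
█  ↑████████████████████  █████
█  ↑████████████████████    ███
█  ↑ ████████████████████     █
█  ↑ ██████████████████████   █
██ ↑███████████████████████   █
██ ↑███████████████████████   █
███↑██████    ███████████████ █
███↑███████████████████████████
███↑ ██████████████████████████
██ ↑  █████████████████████████
██ A█ ████████         █      █
█ ███                         █
███████████████████████████████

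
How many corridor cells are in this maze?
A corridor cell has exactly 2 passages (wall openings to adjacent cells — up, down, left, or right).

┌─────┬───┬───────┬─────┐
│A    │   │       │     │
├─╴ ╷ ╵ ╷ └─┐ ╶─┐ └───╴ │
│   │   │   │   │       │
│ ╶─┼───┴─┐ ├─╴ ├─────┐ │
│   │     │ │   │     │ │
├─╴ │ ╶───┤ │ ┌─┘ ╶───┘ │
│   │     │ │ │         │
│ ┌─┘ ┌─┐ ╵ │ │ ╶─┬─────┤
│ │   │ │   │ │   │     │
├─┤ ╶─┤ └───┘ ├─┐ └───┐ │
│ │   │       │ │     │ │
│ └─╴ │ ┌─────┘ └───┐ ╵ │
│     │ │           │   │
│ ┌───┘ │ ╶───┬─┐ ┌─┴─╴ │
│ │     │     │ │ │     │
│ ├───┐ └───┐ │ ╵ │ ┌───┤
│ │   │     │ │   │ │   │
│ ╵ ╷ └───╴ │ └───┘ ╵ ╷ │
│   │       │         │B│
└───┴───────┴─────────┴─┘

Counting cells with exactly 2 passages:
Total corridor cells: 94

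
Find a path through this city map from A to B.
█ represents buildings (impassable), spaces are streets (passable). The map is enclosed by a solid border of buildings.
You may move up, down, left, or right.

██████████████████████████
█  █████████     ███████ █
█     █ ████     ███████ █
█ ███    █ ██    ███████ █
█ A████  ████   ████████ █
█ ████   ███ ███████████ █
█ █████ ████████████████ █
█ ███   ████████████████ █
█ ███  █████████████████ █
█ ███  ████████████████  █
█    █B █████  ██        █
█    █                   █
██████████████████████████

Finding the shortest path from A to B:
Movement: cardinal only
Path length: 18 steps
Directions: left → up → up → right → right → right → right → down → right → right → down → down → down → down → left → down → down → down

Solution:

██████████████████████████
█  █████████     ███████ █
█↱→→→↓█ ████     ███████ █
█↑███↳→↓ █ ██    ███████ █
█↑A████↓ ████   ████████ █
█ ████ ↓ ███ ███████████ █
█ █████↓████████████████ █
█ ███ ↓↲████████████████ █
█ ███ ↓█████████████████ █
█ ███ ↓████████████████  █
█    █B █████  ██        █
█    █                   █
██████████████████████████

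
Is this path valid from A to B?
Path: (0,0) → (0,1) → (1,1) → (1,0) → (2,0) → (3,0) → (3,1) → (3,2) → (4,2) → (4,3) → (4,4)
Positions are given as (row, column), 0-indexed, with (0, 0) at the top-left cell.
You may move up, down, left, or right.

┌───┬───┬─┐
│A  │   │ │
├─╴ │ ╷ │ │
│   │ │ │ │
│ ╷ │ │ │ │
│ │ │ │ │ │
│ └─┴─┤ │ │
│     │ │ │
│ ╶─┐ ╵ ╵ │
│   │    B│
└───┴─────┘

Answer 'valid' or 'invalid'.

Checking path validity:
Result: All consecutive moves are passable.

valid

Correct solution:

┌───┬───┬─┐
│A ↓│   │ │
├─╴ │ ╷ │ │
│↓ ↲│ │ │ │
│ ╷ │ │ │ │
│↓│ │ │ │ │
│ └─┴─┤ │ │
│↳ → ↓│ │ │
│ ╶─┐ ╵ ╵ │
│   │↳ → B│
└───┴─────┘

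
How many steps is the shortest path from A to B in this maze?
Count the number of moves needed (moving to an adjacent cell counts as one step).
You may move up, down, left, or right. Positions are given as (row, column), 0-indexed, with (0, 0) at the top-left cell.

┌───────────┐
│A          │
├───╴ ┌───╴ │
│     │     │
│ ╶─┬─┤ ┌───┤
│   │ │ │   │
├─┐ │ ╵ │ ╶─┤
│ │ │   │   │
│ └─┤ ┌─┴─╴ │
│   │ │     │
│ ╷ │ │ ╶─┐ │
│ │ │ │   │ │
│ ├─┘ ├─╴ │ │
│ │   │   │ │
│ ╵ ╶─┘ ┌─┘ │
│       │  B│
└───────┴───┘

Using BFS to find shortest path:
Start: (0, 0), End: (7, 5)
Path found:
(0,0) → (0,1) → (0,2) → (0,3) → (0,4) → (0,5) → (1,5) → (1,4) → (1,3) → (2,3) → (3,3) → (3,2) → (4,2) → (5,2) → (6,2) → (6,1) → (7,1) → (7,2) → (7,3) → (6,3) → (6,4) → (5,4) → (5,3) → (4,3) → (4,4) → (4,5) → (5,5) → (6,5) → (7,5)
Number of steps: 28

Solution:

┌───────────┐
│A → → → → ↓│
├───╴ ┌───╴ │
│     │↓ ← ↲│
│ ╶─┬─┤ ┌───┤
│   │ │↓│   │
├─┐ │ ╵ │ ╶─┤
│ │ │↓ ↲│   │
│ └─┤ ┌─┴─╴ │
│   │↓│↱ → ↓│
│ ╷ │ │ ╶─┐ │
│ │ │↓│↑ ↰│↓│
│ ├─┘ ├─╴ │ │
│ │↓ ↲│↱ ↑│↓│
│ ╵ ╶─┘ ┌─┘ │
│  ↳ → ↑│  B│
└───────┴───┘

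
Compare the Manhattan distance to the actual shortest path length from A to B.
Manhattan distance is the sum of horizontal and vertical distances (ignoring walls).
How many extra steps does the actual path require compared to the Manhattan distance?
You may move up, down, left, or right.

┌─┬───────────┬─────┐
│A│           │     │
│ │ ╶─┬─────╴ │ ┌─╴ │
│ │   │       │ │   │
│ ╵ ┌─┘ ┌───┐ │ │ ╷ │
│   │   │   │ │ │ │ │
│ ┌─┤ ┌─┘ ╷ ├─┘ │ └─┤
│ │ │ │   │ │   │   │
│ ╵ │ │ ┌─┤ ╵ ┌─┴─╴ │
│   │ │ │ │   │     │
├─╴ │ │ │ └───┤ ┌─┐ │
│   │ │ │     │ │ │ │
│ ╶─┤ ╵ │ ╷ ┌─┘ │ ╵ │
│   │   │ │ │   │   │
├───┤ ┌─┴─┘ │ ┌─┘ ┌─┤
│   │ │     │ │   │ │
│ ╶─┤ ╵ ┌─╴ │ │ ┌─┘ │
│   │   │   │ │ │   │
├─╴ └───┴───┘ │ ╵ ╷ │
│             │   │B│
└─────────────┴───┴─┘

Manhattan distance: |9 - 0| + |9 - 0| = 18
Actual path length: 54
Extra steps: 54 - 18 = 36

Solution:

┌─┬───────────┬─────┐
│A│↱ → → → → ↓│↱ → ↓│
│ │ ╶─┬─────╴ │ ┌─╴ │
│↓│↑  │↓ ← ← ↲│↑│↓ ↲│
│ ╵ ┌─┘ ┌───┐ │ │ ╷ │
│↳ ↑│↓ ↲│↱ ↓│ │↑│↓│ │
│ ┌─┤ ┌─┘ ╷ ├─┘ │ └─┤
│ │ │↓│↱ ↑│↓│↱ ↑│↳ ↓│
│ ╵ │ │ ┌─┤ ╵ ┌─┴─╴ │
│   │↓│↑│ │↳ ↑│    ↓│
├─╴ │ │ │ └───┤ ┌─┐ │
│   │↓│↑│     │ │ │↓│
│ ╶─┤ ╵ │ ╷ ┌─┘ │ ╵ │
│   │↳ ↑│ │ │   │↓ ↲│
├───┤ ┌─┴─┘ │ ┌─┘ ┌─┤
│   │ │     │ │↓ ↲│ │
│ ╶─┤ ╵ ┌─╴ │ │ ┌─┘ │
│   │   │   │ │↓│↱ ↓│
├─╴ └───┴───┘ │ ╵ ╷ │
│             │↳ ↑│B│
└─────────────┴───┴─┘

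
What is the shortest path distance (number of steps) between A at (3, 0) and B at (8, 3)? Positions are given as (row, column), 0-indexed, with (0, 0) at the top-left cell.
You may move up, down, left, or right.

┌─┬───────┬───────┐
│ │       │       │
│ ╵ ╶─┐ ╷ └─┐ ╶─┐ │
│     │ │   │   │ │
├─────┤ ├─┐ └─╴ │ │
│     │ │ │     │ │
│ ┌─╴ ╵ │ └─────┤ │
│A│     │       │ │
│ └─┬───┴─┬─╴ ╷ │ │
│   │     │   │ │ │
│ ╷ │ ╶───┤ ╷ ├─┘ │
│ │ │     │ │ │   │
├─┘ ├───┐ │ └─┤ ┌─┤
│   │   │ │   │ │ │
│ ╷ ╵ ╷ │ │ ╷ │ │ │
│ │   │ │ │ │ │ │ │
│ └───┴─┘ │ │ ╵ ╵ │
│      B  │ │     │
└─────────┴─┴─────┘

Finding path from (3, 0) to (8, 3):
Path: (3,0) → (4,0) → (4,1) → (5,1) → (6,1) → (6,0) → (7,0) → (8,0) → (8,1) → (8,2) → (8,3)
Distance: 10 steps

Solution:

┌─┬───────┬───────┐
│ │       │       │
│ ╵ ╶─┐ ╷ └─┐ ╶─┐ │
│     │ │   │   │ │
├─────┤ ├─┐ └─╴ │ │
│     │ │ │     │ │
│ ┌─╴ ╵ │ └─────┤ │
│A│     │       │ │
│ └─┬───┴─┬─╴ ╷ │ │
│↳ ↓│     │   │ │ │
│ ╷ │ ╶───┤ ╷ ├─┘ │
│ │↓│     │ │ │   │
├─┘ ├───┐ │ └─┤ ┌─┤
│↓ ↲│   │ │   │ │ │
│ ╷ ╵ ╷ │ │ ╷ │ │ │
│↓│   │ │ │ │ │ │ │
│ └───┴─┘ │ │ ╵ ╵ │
│↳ → → B  │ │     │
└─────────┴─┴─────┘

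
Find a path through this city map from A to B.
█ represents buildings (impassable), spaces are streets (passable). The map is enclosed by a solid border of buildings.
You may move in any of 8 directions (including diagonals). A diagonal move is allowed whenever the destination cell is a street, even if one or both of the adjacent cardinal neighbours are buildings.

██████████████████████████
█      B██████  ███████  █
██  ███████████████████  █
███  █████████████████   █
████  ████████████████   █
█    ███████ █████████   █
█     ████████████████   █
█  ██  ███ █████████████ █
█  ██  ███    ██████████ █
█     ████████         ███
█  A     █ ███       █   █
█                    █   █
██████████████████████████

Finding the shortest path from A to B:
Movement: 8-directional
Path length: 12 steps
Directions: up → up-left → up → up → up-right → up-right → up → up-left → up-right → right → right → right

Solution:

██████████████████████████
█   →→→B██████  ███████  █
██ ↗███████████████████  █
███ ↖█████████████████   █
████↑ ████████████████   █
█  ↗ ███████ █████████   █
█ ↗   ████████████████   █
█ ↑██  ███ █████████████ █
█ ↑██  ███    ██████████ █
█  ↖  ████████         ███
█  A     █ ███       █   █
█                    █   █
██████████████████████████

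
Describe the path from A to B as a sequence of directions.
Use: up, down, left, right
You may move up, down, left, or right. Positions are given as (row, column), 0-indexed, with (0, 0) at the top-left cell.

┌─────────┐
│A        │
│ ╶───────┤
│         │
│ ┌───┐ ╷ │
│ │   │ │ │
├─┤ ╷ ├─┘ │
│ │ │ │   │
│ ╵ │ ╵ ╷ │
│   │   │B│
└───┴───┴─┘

Finding the path and converting it to directions:
Path through cells: (0,0) → (1,0) → (1,1) → (1,2) → (1,3) → (1,4) → (2,4) → (3,4) → (4,4)
Directions: down, right, right, right, right, down, down, down

Solution:

┌─────────┐
│A        │
│ ╶───────┤
│↳ → → → ↓│
│ ┌───┐ ╷ │
│ │   │ │↓│
├─┤ ╷ ├─┘ │
│ │ │ │  ↓│
│ ╵ │ ╵ ╷ │
│   │   │B│
└───┴───┴─┘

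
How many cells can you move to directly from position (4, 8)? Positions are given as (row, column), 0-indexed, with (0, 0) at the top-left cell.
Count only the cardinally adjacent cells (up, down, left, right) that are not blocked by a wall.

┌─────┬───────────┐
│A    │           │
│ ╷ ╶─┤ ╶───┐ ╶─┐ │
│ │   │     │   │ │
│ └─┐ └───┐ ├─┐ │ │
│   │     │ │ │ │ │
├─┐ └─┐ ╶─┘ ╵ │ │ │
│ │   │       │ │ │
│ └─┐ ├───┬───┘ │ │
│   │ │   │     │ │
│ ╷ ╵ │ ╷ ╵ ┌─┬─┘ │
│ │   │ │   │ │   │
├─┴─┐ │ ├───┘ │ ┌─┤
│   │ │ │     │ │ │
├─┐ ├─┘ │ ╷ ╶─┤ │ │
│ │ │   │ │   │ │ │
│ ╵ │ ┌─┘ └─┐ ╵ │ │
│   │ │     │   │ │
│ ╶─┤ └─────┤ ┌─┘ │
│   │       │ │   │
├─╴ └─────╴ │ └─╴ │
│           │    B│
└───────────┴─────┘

Checking passable neighbors of (4, 8):
Neighbors: (3, 8), (5, 8)
Count: 2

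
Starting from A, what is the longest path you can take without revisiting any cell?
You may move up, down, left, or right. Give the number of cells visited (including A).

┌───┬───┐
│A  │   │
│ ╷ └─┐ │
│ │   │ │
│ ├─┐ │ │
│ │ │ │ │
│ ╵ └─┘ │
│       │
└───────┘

Finding longest simple path using DFS:
Start: (0, 0)
Longest path visits 11 cells
Path: A → down → down → down → right → right → right → up → up → up → left

Solution:

┌───┬───┐
│A  │B ↰│
│ ╷ └─┐ │
│↓│   │↑│
│ ├─┐ │ │
│↓│ │ │↑│
│ ╵ └─┘ │
│↳ → → ↑│
└───────┘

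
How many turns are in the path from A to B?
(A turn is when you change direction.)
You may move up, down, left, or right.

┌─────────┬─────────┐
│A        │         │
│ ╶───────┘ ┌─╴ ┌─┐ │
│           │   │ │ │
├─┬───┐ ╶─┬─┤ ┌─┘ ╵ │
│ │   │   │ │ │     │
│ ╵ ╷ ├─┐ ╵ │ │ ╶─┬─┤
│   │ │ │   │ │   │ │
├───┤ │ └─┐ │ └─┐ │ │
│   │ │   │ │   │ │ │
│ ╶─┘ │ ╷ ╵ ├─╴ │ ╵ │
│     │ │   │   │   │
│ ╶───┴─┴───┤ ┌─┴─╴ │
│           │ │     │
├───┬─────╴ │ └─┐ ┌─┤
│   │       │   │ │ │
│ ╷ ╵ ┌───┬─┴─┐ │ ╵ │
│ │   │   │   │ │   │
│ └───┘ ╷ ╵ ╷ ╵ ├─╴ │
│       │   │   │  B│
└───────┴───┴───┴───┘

Directions: down, right, right, right, right, right, up, right, right, right, right, down, down, left, left, down, right, down, down, right, down, left, down, down, right, down
Number of turns: 14

Solution:

┌─────────┬─────────┐
│A        │↱ → → → ↓│
│ ╶───────┘ ┌─╴ ┌─┐ │
│↳ → → → → ↑│   │ │↓│
├─┬───┐ ╶─┬─┤ ┌─┘ ╵ │
│ │   │   │ │ │↓ ← ↲│
│ ╵ ╷ ├─┐ ╵ │ │ ╶─┬─┤
│   │ │ │   │ │↳ ↓│ │
├───┤ │ └─┐ │ └─┐ │ │
│   │ │   │ │   │↓│ │
│ ╶─┘ │ ╷ ╵ ├─╴ │ ╵ │
│     │ │   │   │↳ ↓│
│ ╶───┴─┴───┤ ┌─┴─╴ │
│           │ │  ↓ ↲│
├───┬─────╴ │ └─┐ ┌─┤
│   │       │   │↓│ │
│ ╷ ╵ ┌───┬─┴─┐ │ ╵ │
│ │   │   │   │ │↳ ↓│
│ └───┘ ╷ ╵ ╷ ╵ ├─╴ │
│       │   │   │  B│
└───────┴───┴───┴───┘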